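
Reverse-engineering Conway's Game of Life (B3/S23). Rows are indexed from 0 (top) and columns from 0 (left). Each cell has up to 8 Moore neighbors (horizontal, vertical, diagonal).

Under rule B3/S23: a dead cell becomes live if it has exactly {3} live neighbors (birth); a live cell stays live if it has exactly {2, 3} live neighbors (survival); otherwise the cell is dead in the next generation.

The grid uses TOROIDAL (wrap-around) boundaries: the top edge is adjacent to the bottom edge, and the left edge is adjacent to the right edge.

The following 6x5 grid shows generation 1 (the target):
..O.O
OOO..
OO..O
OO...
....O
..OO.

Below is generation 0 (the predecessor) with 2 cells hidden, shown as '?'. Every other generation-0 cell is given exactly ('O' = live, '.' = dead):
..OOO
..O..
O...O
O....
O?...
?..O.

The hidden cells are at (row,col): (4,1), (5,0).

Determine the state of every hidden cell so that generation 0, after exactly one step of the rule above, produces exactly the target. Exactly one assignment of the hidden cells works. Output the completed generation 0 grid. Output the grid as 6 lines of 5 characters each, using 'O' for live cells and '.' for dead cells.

Answer: ..OOO
..O..
O...O
O....
O....
...O.

Derivation:
Hidden generation-0 cells (in order): (4,1), (5,0).
A hidden cell only influences target cells in its own 3x3 neighborhood. Try each of the 2^2 = 4 assignments, step the completed generation 0 forward once under B3/S23, and compare with the target:
  (4,1)=. (5,0)=. -> step reproduces the target at every cell -> ACCEPT
  (4,1)=. (5,0)=O -> step gives (0,1)='O' but target has '.' -> reject
  (4,1)=O (5,0)=. -> step gives (3,0)='.' but target has 'O' -> reject
  (4,1)=O (5,0)=O -> step gives (0,1)='O' but target has '.' -> reject
Unique solution: (4,1)=dead, (5,0)=dead.
Check: live-neighbor counts of every cell in the completed generation 0:
12342
33254
23122
33014
12113
22334
Applying B3/S23 to generation 0 with these counts gives:
..O.O
OOO..
OO..O
OO...
....O
..OO.
which matches the target exactly.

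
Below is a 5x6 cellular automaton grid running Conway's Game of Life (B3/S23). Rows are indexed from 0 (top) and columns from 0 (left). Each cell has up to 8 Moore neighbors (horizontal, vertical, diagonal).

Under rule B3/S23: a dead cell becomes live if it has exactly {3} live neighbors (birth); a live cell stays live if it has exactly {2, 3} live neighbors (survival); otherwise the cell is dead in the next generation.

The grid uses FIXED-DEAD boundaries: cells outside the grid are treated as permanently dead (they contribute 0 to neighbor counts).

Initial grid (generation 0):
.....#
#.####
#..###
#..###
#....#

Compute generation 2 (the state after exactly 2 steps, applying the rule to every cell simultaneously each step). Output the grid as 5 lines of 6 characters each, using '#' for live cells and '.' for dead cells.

Answer: ..#...
.##...
#.....
##....
......

Derivation:
Simulating step by step:
Generation 0 (given above): 16 live cells
Generation 1: 9 live cells
...#.#
.##...
#.....
##.#..
.....#
Generation 2: 6 live cells
(generation 2 grid is the final answer)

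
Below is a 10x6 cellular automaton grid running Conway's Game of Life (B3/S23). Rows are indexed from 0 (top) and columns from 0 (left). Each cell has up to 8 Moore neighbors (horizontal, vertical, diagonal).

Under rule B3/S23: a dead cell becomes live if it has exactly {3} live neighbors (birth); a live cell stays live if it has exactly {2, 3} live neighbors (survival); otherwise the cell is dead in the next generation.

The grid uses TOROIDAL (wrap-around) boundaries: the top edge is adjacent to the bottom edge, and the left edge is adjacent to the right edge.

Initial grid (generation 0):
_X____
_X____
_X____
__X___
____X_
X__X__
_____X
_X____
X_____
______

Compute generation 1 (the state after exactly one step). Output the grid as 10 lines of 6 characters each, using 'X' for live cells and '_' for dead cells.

Simulating step by step:
Generation 0 (given above): 10 live cells
Generation 1: 10 live cells
(generation 1 grid is the final answer)

Answer: ______
XXX___
_XX___
______
___X__
____XX
X_____
X_____
______
______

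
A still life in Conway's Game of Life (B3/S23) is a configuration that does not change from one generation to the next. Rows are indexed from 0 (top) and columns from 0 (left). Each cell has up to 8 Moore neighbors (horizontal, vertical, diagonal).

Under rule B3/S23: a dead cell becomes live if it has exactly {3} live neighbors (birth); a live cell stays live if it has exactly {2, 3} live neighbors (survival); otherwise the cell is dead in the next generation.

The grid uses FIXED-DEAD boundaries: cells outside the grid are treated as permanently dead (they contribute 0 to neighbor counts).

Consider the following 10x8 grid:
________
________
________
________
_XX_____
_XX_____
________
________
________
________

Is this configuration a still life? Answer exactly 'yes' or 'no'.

Compute generation 1 and compare to generation 0 (given above):
Generation 1:
________
________
________
________
_XX_____
_XX_____
________
________
________
________
The grids are IDENTICAL -> still life.

Answer: yes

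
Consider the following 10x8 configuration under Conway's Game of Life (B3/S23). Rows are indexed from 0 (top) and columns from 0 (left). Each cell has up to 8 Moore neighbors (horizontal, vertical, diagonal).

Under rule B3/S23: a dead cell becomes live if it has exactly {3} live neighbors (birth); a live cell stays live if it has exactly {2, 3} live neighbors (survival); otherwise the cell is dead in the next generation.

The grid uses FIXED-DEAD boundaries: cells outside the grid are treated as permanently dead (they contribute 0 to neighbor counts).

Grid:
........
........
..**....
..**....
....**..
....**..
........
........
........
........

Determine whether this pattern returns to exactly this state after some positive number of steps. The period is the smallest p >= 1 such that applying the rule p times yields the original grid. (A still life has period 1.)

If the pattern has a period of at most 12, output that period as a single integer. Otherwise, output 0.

Simulating and comparing each generation to the original:
Gen 0 (original, given above): 8 live cells
Gen 1: 6 live cells, differs from original
Gen 2: 8 live cells, MATCHES original -> period = 2

Answer: 2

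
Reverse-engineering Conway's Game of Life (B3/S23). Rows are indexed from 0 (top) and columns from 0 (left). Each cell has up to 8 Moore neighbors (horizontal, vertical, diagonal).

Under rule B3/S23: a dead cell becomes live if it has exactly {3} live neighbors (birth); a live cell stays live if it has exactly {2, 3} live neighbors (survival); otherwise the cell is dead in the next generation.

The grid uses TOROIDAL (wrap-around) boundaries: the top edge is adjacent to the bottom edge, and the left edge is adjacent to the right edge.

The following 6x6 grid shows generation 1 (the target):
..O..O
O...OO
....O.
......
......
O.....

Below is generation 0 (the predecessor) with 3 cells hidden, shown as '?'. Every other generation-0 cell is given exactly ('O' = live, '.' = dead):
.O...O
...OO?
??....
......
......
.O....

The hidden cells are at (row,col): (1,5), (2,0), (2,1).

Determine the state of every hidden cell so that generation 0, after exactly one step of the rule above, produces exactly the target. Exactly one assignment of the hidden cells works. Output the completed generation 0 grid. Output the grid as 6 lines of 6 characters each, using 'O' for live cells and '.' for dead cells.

Hidden generation-0 cells (in order): (1,5), (2,0), (2,1).
A hidden cell only influences target cells in its own 3x3 neighborhood. Try each of the 2^3 = 8 assignments, step the completed generation 0 forward once under B3/S23, and compare with the target:
  (1,5)=. (2,0)=. (2,1)=. -> step gives (0,0)='O' but target has '.' -> reject
  (1,5)=. (2,0)=. (2,1)=O -> step gives (0,0)='O' but target has '.' -> reject
  (1,5)=. (2,0)=O (2,1)=. -> step gives (0,0)='O' but target has '.' -> reject
  (1,5)=. (2,0)=O (2,1)=O -> step gives (0,0)='O' but target has '.' -> reject
  (1,5)=O (2,0)=. (2,1)=. -> step reproduces the target at every cell -> ACCEPT
  (1,5)=O (2,0)=. (2,1)=O -> step gives (1,0)='.' but target has 'O' -> reject
  (1,5)=O (2,0)=O (2,1)=. -> step gives (1,0)='.' but target has 'O' -> reject
  (1,5)=O (2,0)=O (2,1)=O -> step gives (1,0)='.' but target has 'O' -> reject
Unique solution: (1,5)=live, (2,0)=dead, (2,1)=dead.
Check: live-neighbor counts of every cell in the completed generation 0:
413242
312132
101232
000000
111000
312011
Applying B3/S23 to generation 0 with these counts gives:
..O..O
O...OO
....O.
......
......
O.....
which matches the target exactly.

Answer: .O...O
...OOO
......
......
......
.O....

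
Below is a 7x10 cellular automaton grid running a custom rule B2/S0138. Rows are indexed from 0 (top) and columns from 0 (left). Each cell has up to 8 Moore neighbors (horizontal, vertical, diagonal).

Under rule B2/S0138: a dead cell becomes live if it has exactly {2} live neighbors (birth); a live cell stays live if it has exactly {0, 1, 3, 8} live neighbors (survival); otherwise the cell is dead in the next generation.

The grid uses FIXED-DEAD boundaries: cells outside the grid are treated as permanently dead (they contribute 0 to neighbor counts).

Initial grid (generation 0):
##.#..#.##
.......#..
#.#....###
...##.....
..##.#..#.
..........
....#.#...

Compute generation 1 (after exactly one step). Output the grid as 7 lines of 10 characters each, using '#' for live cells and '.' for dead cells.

Simulating step by step:
Generation 0 (given above): 20 live cells
Generation 1: 26 live cells
(generation 1 grid is the final answer)

Answer: ####..#..#
...#......
###.#.#.##
....###...
...#.#..#.
..#...##..
....###...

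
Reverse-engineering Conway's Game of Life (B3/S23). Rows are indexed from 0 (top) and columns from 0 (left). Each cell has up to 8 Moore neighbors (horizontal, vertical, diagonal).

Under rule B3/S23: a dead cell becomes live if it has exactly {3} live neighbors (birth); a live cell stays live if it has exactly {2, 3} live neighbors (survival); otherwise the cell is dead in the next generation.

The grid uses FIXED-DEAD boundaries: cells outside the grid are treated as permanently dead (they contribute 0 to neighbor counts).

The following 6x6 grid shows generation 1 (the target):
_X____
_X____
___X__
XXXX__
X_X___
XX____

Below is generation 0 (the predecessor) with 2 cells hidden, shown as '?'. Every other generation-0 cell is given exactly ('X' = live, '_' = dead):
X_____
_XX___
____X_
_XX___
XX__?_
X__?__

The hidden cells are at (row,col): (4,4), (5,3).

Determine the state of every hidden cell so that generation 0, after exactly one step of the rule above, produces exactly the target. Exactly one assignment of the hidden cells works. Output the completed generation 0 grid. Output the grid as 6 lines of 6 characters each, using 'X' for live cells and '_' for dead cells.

Answer: X_____
_XX___
____X_
_XX___
XX__X_
X_____

Derivation:
Hidden generation-0 cells (in order): (4,4), (5,3).
A hidden cell only influences target cells in its own 3x3 neighborhood. Try each of the 2^2 = 4 assignments, step the completed generation 0 forward once under B3/S23, and compare with the target:
  (4,4)=_ (5,3)=_ -> step gives (3,3)='_' but target has 'X' -> reject
  (4,4)=_ (5,3)=X -> step gives (3,3)='_' but target has 'X' -> reject
  (4,4)=X (5,3)=_ -> step reproduces the target at every cell -> ACCEPT
  (4,4)=X (5,3)=X -> step gives (4,2)='_' but target has 'X' -> reject
Unique solution: (4,4)=live, (5,3)=dead.
Check: live-neighbor counts of every cell in the completed generation 0:
132100
221211
244301
332322
343201
231111
Applying B3/S23 to generation 0 with these counts gives:
_X____
_X____
___X__
XXXX__
X_X___
XX____
which matches the target exactly.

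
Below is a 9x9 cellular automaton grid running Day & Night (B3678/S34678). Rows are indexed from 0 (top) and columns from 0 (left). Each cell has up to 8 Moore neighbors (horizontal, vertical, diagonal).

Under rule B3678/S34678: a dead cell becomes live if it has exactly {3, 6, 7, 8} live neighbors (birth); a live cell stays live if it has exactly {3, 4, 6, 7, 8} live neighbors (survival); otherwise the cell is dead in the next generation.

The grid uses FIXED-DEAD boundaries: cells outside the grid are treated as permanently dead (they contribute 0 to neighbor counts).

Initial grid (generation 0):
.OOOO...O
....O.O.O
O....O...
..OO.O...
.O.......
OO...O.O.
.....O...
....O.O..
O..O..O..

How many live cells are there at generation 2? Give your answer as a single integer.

Answer: 16

Derivation:
Simulating step by step:
Generation 0 (given above): 24 live cells
Generation 1: 20 live cells
...O.O.O.
.OO.O..O.
...O.OO..
.O..O....
OO..O.O..
......O..
....OO...
.........
.....O...
Generation 2: 16 live cells
..O.O.O..
..O.O....
.O.O.O...
O.OOO.O..
.........
....O....
.........
....OO...
.........
Population at generation 2: 16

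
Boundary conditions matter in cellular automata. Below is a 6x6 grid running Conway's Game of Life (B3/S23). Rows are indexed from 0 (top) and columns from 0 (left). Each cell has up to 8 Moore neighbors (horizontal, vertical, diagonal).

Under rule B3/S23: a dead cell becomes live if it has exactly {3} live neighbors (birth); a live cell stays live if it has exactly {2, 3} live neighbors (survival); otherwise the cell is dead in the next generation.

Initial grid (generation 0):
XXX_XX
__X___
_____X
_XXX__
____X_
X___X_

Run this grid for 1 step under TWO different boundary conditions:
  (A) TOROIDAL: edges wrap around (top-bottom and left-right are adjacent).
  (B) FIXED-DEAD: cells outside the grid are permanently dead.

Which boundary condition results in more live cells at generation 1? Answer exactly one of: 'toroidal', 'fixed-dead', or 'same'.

Answer: toroidal

Derivation:
Under TOROIDAL boundary, generation 1:
X_X_X_
__XXX_
_X_X__
__XXX_
_XX_XX
X___X_
Population = 17

Under FIXED-DEAD boundary, generation 1:
_XXX__
__XXXX
_X_X__
__XXX_
_XX_X_
______
Population = 15

Comparison: toroidal=17, fixed-dead=15 -> toroidal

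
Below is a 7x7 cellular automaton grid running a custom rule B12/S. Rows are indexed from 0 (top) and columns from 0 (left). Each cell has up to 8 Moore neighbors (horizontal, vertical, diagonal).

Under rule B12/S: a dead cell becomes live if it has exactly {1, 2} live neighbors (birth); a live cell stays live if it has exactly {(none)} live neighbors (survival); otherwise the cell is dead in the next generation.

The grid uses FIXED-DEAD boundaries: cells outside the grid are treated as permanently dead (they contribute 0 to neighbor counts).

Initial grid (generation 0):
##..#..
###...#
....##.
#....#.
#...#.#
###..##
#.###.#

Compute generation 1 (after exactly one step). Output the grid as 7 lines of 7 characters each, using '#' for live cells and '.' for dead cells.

Answer: ...#.##
.......
..##...
.#.#...
..##...
.......
.......

Derivation:
Simulating step by step:
Generation 0 (given above): 24 live cells
Generation 1: 9 live cells
(generation 1 grid is the final answer)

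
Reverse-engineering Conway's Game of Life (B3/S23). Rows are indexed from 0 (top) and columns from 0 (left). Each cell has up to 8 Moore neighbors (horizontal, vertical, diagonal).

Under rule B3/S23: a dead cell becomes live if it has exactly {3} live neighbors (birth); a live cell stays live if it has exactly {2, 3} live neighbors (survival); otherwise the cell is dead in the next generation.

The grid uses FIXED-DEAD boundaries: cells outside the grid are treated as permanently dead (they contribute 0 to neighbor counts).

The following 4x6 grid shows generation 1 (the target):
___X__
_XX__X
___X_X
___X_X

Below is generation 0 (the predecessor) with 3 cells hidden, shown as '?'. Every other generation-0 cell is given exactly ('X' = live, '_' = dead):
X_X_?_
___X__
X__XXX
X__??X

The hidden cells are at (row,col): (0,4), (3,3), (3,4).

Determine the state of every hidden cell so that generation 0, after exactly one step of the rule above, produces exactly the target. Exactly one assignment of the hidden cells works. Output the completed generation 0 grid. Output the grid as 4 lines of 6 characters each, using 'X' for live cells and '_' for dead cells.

Hidden generation-0 cells (in order): (0,4), (3,3), (3,4).
A hidden cell only influences target cells in its own 3x3 neighborhood. Try each of the 2^3 = 8 assignments, step the completed generation 0 forward once under B3/S23, and compare with the target:
  (0,4)=_ (3,3)=_ (3,4)=_ -> step gives (0,3)='_' but target has 'X' -> reject
  (0,4)=_ (3,3)=_ (3,4)=X -> step gives (0,3)='_' but target has 'X' -> reject
  (0,4)=_ (3,3)=X (3,4)=_ -> step gives (0,3)='_' but target has 'X' -> reject
  (0,4)=_ (3,3)=X (3,4)=X -> step gives (0,3)='_' but target has 'X' -> reject
  (0,4)=X (3,3)=_ (3,4)=_ -> step gives (3,3)='_' but target has 'X' -> reject
  (0,4)=X (3,3)=_ (3,4)=X -> step reproduces the target at every cell -> ACCEPT
  (0,4)=X (3,3)=X (3,4)=_ -> step gives (2,2)='X' but target has '_' -> reject
  (0,4)=X (3,3)=X (3,4)=X -> step gives (2,2)='X' but target has '_' -> reject
Unique solution: (0,4)=live, (3,3)=dead, (3,4)=live.
Check: live-neighbor counts of every cell in the completed generation 0:
021311
233453
122353
121343
Applying B3/S23 to generation 0 with these counts gives:
___X__
_XX__X
___X_X
___X_X
which matches the target exactly.

Answer: X_X_X_
___X__
X__XXX
X___XX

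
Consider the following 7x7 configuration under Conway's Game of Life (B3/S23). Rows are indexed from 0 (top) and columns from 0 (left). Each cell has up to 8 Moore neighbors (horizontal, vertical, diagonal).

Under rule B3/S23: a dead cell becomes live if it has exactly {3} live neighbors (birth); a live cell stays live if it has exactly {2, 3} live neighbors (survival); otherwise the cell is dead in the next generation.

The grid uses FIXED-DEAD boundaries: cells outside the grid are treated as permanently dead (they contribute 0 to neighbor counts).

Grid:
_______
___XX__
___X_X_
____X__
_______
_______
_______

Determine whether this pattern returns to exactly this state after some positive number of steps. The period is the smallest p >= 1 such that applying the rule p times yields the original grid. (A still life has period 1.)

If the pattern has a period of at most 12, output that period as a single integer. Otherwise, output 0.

Answer: 1

Derivation:
Simulating and comparing each generation to the original:
Gen 0 (original, given above): 5 live cells
Gen 1: 5 live cells, MATCHES original -> period = 1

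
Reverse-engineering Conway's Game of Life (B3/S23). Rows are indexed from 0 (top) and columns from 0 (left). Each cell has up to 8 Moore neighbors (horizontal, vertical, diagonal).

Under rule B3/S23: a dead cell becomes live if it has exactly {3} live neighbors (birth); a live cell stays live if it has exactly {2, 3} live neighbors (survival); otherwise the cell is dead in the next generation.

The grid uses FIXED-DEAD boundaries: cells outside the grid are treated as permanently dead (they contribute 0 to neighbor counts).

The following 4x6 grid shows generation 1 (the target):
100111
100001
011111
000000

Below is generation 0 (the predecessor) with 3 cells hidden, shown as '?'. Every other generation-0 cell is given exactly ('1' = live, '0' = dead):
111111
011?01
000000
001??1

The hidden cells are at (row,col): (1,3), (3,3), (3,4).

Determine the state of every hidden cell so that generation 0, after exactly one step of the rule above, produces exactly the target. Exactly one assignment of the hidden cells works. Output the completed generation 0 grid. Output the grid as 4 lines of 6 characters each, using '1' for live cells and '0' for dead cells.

Hidden generation-0 cells (in order): (1,3), (3,3), (3,4).
A hidden cell only influences target cells in its own 3x3 neighborhood. Try each of the 2^3 = 8 assignments, step the completed generation 0 forward once under B3/S23, and compare with the target:
  (1,3)=0 (3,3)=0 (3,4)=0 -> step gives (2,3)='0' but target has '1' -> reject
  (1,3)=0 (3,3)=0 (3,4)=1 -> step reproduces the target at every cell -> ACCEPT
  (1,3)=0 (3,3)=1 (3,4)=0 -> step gives (2,2)='0' but target has '1' -> reject
  (1,3)=0 (3,3)=1 (3,4)=1 -> step gives (2,2)='0' but target has '1' -> reject
  (1,3)=1 (3,3)=0 (3,4)=0 -> step gives (0,3)='0' but target has '1' -> reject
  (1,3)=1 (3,3)=0 (3,4)=1 -> step gives (0,3)='0' but target has '1' -> reject
  (1,3)=1 (3,3)=1 (3,4)=0 -> step gives (0,3)='0' but target has '1' -> reject
  (1,3)=1 (3,3)=1 (3,4)=1 -> step gives (0,3)='0' but target has '1' -> reject
Unique solution: (1,3)=dead, (3,3)=dead, (3,4)=live.
Check: live-neighbor counts of every cell in the completed generation 0:
244332
344442
133333
010211
Applying B3/S23 to generation 0 with these counts gives:
100111
100001
011111
000000
which matches the target exactly.

Answer: 111111
011001
000000
001011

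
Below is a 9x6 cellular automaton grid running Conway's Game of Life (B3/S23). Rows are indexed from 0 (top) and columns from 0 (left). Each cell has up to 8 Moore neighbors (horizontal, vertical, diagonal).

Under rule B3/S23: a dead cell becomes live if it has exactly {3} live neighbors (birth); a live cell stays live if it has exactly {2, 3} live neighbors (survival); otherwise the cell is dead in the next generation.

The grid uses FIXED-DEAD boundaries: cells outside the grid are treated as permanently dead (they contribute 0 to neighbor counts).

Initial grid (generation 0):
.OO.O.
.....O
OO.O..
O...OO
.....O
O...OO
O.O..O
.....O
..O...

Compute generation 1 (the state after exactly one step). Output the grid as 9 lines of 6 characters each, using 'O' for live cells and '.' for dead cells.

Answer: ......
O..OO.
OO...O
OO..OO
......
.O..OO
.O...O
.O....
......

Derivation:
Simulating step by step:
Generation 0 (given above): 19 live cells
Generation 1: 16 live cells
(generation 1 grid is the final answer)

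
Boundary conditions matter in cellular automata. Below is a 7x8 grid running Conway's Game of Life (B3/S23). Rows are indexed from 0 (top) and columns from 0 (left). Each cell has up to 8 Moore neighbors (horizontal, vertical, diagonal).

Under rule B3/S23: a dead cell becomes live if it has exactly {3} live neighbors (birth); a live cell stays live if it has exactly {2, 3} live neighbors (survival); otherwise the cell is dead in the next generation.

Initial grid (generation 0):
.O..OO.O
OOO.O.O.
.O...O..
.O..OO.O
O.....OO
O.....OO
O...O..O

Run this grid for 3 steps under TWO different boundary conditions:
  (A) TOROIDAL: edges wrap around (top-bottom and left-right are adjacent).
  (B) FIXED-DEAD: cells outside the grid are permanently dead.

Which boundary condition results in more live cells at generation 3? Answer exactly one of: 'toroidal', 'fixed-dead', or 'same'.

Answer: toroidal

Derivation:
Under TOROIDAL boundary, generation 3:
O.......
OOO.OOOO
....O..O
.OO.O.OO
O...O.OO
O.....O.
....OO..
Population = 23

Under FIXED-DEAD boundary, generation 3:
........
OO...OOO
O....O..
O.O.O.O.
..O.O.O.
.O....OO
........
Population = 17

Comparison: toroidal=23, fixed-dead=17 -> toroidal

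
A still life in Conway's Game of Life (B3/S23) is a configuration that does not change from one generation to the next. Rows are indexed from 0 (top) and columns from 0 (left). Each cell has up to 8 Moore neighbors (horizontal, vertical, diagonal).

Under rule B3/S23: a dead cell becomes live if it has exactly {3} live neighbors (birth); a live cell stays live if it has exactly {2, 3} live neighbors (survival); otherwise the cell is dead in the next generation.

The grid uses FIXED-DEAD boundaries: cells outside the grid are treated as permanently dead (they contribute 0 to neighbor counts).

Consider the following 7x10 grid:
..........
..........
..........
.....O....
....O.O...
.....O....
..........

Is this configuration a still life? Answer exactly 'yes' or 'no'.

Answer: yes

Derivation:
Compute generation 1 and compare to generation 0 (given above):
Generation 1:
..........
..........
..........
.....O....
....O.O...
.....O....
..........
The grids are IDENTICAL -> still life.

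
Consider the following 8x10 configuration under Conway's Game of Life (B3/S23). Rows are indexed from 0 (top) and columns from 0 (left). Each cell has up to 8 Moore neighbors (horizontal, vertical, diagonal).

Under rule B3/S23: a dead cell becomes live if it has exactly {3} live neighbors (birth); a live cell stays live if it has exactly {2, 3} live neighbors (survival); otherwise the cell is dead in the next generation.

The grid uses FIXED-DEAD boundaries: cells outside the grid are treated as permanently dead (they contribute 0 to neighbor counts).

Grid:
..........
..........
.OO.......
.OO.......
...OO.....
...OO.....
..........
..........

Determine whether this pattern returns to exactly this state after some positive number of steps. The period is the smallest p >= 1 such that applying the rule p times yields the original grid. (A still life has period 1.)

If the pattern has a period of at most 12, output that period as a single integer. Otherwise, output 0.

Simulating and comparing each generation to the original:
Gen 0 (original, given above): 8 live cells
Gen 1: 6 live cells, differs from original
Gen 2: 8 live cells, MATCHES original -> period = 2

Answer: 2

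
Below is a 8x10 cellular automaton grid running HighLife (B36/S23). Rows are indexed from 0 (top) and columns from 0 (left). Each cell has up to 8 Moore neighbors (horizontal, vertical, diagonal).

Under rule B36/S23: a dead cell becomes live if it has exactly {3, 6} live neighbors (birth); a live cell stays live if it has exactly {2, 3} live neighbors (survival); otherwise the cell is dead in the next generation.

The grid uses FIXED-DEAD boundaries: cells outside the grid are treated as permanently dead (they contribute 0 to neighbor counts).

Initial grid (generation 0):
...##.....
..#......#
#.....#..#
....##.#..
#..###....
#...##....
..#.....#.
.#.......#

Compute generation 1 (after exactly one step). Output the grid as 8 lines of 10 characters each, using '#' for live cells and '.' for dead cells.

Simulating step by step:
Generation 0 (given above): 21 live cells
Generation 1: 10 live cells
(generation 1 grid is the final answer)

Answer: ...#......
...#......
.....##.#.
...#......
...#......
.#...#....
.#........
..........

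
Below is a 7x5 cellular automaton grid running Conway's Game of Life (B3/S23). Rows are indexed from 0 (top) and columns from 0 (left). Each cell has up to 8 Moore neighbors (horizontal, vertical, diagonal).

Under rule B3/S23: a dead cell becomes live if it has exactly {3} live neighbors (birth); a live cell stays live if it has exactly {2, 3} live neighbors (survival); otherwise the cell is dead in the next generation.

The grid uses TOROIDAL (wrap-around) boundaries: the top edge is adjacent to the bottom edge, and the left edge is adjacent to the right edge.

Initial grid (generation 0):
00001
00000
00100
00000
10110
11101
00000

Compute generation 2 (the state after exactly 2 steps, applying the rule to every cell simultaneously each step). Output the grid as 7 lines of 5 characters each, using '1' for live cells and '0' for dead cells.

Simulating step by step:
Generation 0 (given above): 9 live cells
Generation 1: 12 live cells
00000
00000
00000
01110
10110
10101
01011
Generation 2: 9 live cells
(generation 2 grid is the final answer)

Answer: 00000
00000
00100
01011
10000
00000
01111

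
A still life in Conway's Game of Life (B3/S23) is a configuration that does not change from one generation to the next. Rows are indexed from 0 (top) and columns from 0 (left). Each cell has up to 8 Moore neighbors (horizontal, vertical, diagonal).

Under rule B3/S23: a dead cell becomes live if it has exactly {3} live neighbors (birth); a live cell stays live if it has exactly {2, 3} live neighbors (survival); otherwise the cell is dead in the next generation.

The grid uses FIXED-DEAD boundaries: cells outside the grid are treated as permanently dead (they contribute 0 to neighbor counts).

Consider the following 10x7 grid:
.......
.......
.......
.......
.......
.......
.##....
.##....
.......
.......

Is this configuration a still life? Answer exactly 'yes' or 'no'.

Answer: yes

Derivation:
Compute generation 1 and compare to generation 0 (given above):
Generation 1:
.......
.......
.......
.......
.......
.......
.##....
.##....
.......
.......
The grids are IDENTICAL -> still life.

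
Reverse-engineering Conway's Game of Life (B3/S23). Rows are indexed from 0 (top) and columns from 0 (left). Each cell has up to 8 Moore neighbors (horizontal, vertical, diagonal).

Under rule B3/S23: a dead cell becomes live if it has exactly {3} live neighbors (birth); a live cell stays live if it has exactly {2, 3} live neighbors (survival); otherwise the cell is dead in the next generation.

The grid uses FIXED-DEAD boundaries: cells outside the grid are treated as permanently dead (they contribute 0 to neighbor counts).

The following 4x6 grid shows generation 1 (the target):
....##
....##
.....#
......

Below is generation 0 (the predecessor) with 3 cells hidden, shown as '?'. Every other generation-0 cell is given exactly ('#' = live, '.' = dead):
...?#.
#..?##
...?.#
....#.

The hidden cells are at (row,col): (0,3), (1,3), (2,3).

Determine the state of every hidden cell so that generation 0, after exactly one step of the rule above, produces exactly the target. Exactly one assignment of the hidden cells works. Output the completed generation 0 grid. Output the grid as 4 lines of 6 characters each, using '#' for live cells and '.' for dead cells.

Answer: ....#.
#...##
.....#
....#.

Derivation:
Hidden generation-0 cells (in order): (0,3), (1,3), (2,3).
A hidden cell only influences target cells in its own 3x3 neighborhood. Try each of the 2^3 = 8 assignments, step the completed generation 0 forward once under B3/S23, and compare with the target:
  (0,3)=. (1,3)=. (2,3)=. -> step reproduces the target at every cell -> ACCEPT
  (0,3)=. (1,3)=. (2,3)=# -> step gives (1,3)='#' but target has '.' -> reject
  (0,3)=. (1,3)=# (2,3)=. -> step gives (0,3)='#' but target has '.' -> reject
  (0,3)=. (1,3)=# (2,3)=# -> step gives (0,3)='#' but target has '.' -> reject
  (0,3)=# (1,3)=. (2,3)=. -> step gives (0,3)='#' but target has '.' -> reject
  (0,3)=# (1,3)=. (2,3)=# -> step gives (0,3)='#' but target has '.' -> reject
  (0,3)=# (1,3)=# (2,3)=. -> step gives (0,3)='#' but target has '.' -> reject
  (0,3)=# (1,3)=# (2,3)=# -> step gives (0,3)='#' but target has '.' -> reject
Unique solution: (0,3)=dead, (1,3)=dead, (2,3)=dead.
Check: live-neighbor counts of every cell in the completed generation 0:
110223
010233
110243
000112
Applying B3/S23 to generation 0 with these counts gives:
....##
....##
.....#
......
which matches the target exactly.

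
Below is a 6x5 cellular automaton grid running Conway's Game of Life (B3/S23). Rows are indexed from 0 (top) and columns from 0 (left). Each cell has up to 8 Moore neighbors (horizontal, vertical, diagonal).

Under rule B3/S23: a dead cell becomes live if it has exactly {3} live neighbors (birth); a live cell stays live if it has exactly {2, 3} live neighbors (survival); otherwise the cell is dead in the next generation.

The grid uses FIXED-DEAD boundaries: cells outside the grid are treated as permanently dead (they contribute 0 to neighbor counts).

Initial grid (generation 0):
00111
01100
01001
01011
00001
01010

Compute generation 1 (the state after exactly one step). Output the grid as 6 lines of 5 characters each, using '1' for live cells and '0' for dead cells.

Answer: 01110
01001
11001
00111
00001
00000

Derivation:
Simulating step by step:
Generation 0 (given above): 13 live cells
Generation 1: 12 live cells
(generation 1 grid is the final answer)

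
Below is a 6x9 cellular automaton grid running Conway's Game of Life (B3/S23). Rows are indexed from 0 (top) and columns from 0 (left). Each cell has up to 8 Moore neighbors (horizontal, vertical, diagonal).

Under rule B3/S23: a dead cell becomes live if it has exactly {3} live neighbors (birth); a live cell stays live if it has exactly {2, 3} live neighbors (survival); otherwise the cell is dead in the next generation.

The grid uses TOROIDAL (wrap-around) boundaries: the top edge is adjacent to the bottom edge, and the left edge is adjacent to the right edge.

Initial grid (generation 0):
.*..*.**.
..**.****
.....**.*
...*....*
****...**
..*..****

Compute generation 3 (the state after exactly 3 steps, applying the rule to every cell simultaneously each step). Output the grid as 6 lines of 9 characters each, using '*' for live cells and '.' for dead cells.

Simulating step by step:
Generation 0 (given above): 26 live cells
Generation 1: 21 live cells
**..*....
*.**....*
*.**.*..*
.*.**.*..
.*.**....
....**...
Generation 2: 14 live cells
***.**..*
.........
.....*.**
.*.......
.........
***..*...
Generation 3: 17 live cells
(generation 3 grid is the final answer)

Answer: ..****..*
.*..****.
.........
.........
*.*......
..****..*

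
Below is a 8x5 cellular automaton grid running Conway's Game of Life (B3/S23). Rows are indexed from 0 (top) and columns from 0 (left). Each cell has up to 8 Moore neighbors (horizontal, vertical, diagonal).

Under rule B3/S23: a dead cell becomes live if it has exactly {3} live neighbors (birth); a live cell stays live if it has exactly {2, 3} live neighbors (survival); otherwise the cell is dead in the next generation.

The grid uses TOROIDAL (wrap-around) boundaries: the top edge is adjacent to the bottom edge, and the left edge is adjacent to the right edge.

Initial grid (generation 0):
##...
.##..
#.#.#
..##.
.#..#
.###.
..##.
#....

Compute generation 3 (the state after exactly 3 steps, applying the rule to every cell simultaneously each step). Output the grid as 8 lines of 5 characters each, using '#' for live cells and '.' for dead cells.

Simulating step by step:
Generation 0 (given above): 17 live cells
Generation 1: 19 live cells
#.#..
..###
#...#
..#..
##..#
##..#
...##
#.#.#
Generation 2: 16 live cells
#.#..
..#..
###.#
...#.
..###
.##..
..#..
#.#..
Generation 3: 15 live cells
(generation 3 grid is the final answer)

Answer: ..##.
..#.#
###.#
.....
.#..#
.#...
..##.
..##.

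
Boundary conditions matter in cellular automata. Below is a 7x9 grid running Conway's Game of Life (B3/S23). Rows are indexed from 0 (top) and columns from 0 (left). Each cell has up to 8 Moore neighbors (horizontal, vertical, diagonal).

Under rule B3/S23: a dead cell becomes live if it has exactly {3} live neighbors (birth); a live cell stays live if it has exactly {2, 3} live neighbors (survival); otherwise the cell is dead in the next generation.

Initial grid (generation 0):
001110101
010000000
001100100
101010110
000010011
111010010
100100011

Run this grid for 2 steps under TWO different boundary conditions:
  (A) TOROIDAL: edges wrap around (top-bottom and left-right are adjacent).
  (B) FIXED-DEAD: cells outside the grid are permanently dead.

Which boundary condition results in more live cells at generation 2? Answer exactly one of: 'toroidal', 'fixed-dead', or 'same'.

Under TOROIDAL boundary, generation 2:
111100010
110000011
000000010
010010110
000010000
011010100
100000110
Population = 22

Under FIXED-DEAD boundary, generation 2:
001110000
010001010
000000001
000010101
100010000
100011001
101100010
Population = 20

Comparison: toroidal=22, fixed-dead=20 -> toroidal

Answer: toroidal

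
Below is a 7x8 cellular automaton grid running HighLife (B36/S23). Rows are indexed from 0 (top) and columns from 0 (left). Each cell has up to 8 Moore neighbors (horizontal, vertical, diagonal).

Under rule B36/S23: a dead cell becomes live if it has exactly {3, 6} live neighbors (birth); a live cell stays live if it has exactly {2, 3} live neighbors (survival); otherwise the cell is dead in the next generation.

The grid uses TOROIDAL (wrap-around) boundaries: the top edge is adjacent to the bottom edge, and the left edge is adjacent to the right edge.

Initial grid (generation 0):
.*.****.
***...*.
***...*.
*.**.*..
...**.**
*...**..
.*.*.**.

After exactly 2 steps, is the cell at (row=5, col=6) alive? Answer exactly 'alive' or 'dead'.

Answer: alive

Derivation:
Simulating step by step:
Generation 0 (given above): 28 live cells
Generation 1: 19 live cells
..**....
....*.*.
.....**.
*....*..
***...**
*.*.....
**.*...*
Generation 2: 22 live cells
*****..*
...**.*.
....*.**
*....*..
..*...*.
...*..**
*..*...*

Cell (5,6) at generation 2: 1 -> alive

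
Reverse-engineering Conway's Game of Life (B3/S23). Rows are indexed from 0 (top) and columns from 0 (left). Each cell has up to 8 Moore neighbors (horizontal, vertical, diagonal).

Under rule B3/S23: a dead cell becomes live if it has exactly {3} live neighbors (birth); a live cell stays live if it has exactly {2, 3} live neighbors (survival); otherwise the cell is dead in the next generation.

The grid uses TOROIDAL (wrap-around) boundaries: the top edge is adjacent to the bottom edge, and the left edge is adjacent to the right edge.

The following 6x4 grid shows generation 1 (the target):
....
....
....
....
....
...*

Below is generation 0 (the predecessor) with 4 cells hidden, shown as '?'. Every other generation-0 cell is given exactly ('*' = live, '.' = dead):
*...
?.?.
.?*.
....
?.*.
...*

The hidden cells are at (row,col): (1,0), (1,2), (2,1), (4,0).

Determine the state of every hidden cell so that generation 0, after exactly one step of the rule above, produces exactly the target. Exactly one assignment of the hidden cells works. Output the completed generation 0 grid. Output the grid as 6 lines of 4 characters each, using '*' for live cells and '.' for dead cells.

Hidden generation-0 cells (in order): (1,0), (1,2), (2,1), (4,0).
A hidden cell only influences target cells in its own 3x3 neighborhood. Try each of the 2^4 = 16 assignments, step the completed generation 0 forward once under B3/S23, and compare with the target:
  (1,0)=. (1,2)=. (2,1)=. (4,0)=. -> step reproduces the target at every cell -> ACCEPT
  (1,0)=. (1,2)=. (2,1)=. (4,0)=* -> step gives (3,1)='*' but target has '.' -> reject
  (1,0)=. (1,2)=. (2,1)=* (4,0)=. -> step gives (1,1)='*' but target has '.' -> reject
  (1,0)=. (1,2)=. (2,1)=* (4,0)=* -> step gives (1,1)='*' but target has '.' -> reject
  (1,0)=. (1,2)=* (2,1)=. (4,0)=. -> step gives (0,3)='*' but target has '.' -> reject
  (1,0)=. (1,2)=* (2,1)=. (4,0)=* -> step gives (0,3)='*' but target has '.' -> reject
  (1,0)=. (1,2)=* (2,1)=* (4,0)=. -> step gives (0,3)='*' but target has '.' -> reject
  (1,0)=. (1,2)=* (2,1)=* (4,0)=* -> step gives (0,3)='*' but target has '.' -> reject
  (1,0)=* (1,2)=. (2,1)=. (4,0)=. -> step gives (0,0)='*' but target has '.' -> reject
  (1,0)=* (1,2)=. (2,1)=. (4,0)=* -> step gives (0,0)='*' but target has '.' -> reject
  (1,0)=* (1,2)=. (2,1)=* (4,0)=. -> step gives (0,0)='*' but target has '.' -> reject
  (1,0)=* (1,2)=. (2,1)=* (4,0)=* -> step gives (0,0)='*' but target has '.' -> reject
  (1,0)=* (1,2)=* (2,1)=. (4,0)=. -> step gives (0,0)='*' but target has '.' -> reject
  (1,0)=* (1,2)=* (2,1)=. (4,0)=* -> step gives (0,0)='*' but target has '.' -> reject
  (1,0)=* (1,2)=* (2,1)=* (4,0)=. -> step gives (0,0)='*' but target has '.' -> reject
  (1,0)=* (1,2)=* (2,1)=* (4,0)=* -> step gives (0,0)='*' but target has '.' -> reject
Unique solution: (1,0)=dead, (1,2)=dead, (2,1)=dead, (4,0)=dead.
Check: live-neighbor counts of every cell in the completed generation 0:
1112
1212
0101
0222
1112
2222
Applying B3/S23 to generation 0 with these counts gives:
....
....
....
....
....
...*
which matches the target exactly.

Answer: *...
....
..*.
....
..*.
...*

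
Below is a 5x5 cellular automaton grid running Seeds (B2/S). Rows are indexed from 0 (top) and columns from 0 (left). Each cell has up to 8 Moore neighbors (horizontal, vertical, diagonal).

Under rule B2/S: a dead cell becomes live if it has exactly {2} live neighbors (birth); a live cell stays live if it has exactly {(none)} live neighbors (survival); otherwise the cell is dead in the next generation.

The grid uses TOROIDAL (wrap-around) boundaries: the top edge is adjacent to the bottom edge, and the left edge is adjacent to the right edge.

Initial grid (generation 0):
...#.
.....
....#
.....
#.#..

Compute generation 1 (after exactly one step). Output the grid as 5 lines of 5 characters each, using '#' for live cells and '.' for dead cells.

Simulating step by step:
Generation 0 (given above): 4 live cells
Generation 1: 12 live cells
(generation 1 grid is the final answer)

Answer: .##.#
...##
.....
##.##
.#.##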